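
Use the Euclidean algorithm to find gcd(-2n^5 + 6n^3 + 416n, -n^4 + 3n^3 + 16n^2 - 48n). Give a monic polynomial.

n^3 - 16n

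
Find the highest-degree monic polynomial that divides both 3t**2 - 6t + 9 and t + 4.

By polynomial division,
  3t**2 - 6t + 9 = (3t - 18)(t + 4) + (81)
  t + 4 = ((1/81)t + 4/81)(81) + (0)
The last nonzero remainder is the constant 81, so the polynomials are coprime and gcd = 1.

1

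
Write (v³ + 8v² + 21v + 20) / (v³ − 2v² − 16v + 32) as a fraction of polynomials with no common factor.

(v² + 4v + 5)/(v² − 6v + 8)

Apply the Euclidean algorithm:
  v³ + 8v² + 21v + 20 = (v³ − 2v² − 16v + 32) + (10v² + 37v − 12)
  v³ − 2v² − 16v + 32 = ((1/10)v − 57/100)(10v² + 37v − 12) + ((629/100)v + 629/25)
  10v² + 37v − 12 = ((1000/629)v − 300/629)((629/100)v + 629/25) + (0)
Last nonzero remainder: (629/100)v + 629/25. Dividing through by 629/100 gives the monic gcd v + 4.
Cancel v + 4 from numerator and denominator to get the reduced form.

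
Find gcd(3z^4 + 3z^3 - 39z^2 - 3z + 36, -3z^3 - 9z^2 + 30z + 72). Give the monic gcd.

z^2 + z - 12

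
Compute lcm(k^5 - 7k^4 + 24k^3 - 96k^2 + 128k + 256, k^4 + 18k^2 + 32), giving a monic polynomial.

k^7 - 7k^6 + 26k^5 - 110k^4 + 176k^3 + 64k^2 + 256k + 512

Euclidean algorithm in ℚ[k]:
  k^5 - 7k^4 + 24k^3 - 96k^2 + 128k + 256 = (k - 7)(k^4 + 18k^2 + 32) + (6k^3 + 30k^2 + 96k + 480)
  k^4 + 18k^2 + 32 = ((1/6)k - 5/6)(6k^3 + 30k^2 + 96k + 480) + (27k^2 + 432)
  6k^3 + 30k^2 + 96k + 480 = ((2/9)k + 10/9)(27k^2 + 432) + (0)
Last nonzero remainder: 27k^2 + 432. Dividing through by 27 gives the monic gcd k^2 + 16.
Then lcm(f, g) = f·g / gcd(f, g); expanding and making the result monic gives the answer.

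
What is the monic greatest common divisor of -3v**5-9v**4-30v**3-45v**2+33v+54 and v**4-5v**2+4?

Euclidean algorithm in ℚ[v]:
  -3v**5-9v**4-30v**3-45v**2+33v+54 = (-3v-9)(v**4-5v**2+4) + (-45v**3-90v**2+45v+90)
  v**4-5v**2+4 = (-(1/45)v+2/45)(-45v**3-90v**2+45v+90) + (0)
Last nonzero remainder: -45v**3-90v**2+45v+90. Dividing through by -45 gives the monic gcd v**3+2v**2-v-2.

v**3+2v**2-v-2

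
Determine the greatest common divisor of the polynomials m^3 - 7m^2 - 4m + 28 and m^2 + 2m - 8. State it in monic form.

m - 2

Repeated division with remainder:
  m^3 - 7m^2 - 4m + 28 = (m - 9)(m^2 + 2m - 8) + (22m - 44)
  m^2 + 2m - 8 = ((1/22)m + 2/11)(22m - 44) + (0)
Last nonzero remainder: 22m - 44. Dividing through by 22 gives the monic gcd m - 2.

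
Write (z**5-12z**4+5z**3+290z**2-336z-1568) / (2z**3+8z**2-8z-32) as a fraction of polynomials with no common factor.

(z**3-18z**2+105z-196)/(2z-4)

Euclidean algorithm in ℚ[z]:
  z**5-12z**4+5z**3+290z**2-336z-1568 = ((1/2)z**2-8z+73/2)(2z**3+8z**2-8z-32) + (-50z**2-300z-400)
  2z**3+8z**2-8z-32 = (-(1/25)z+2/25)(-50z**2-300z-400) + (0)
Last nonzero remainder: -50z**2-300z-400. Dividing through by -50 gives the monic gcd z**2+6z+8.
Cancel z**2+6z+8 from numerator and denominator to get the reduced form.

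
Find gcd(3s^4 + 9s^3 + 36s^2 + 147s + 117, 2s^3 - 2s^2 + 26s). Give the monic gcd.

Repeated division with remainder:
  3s^4 + 9s^3 + 36s^2 + 147s + 117 = ((3/2)s + 6)(2s^3 - 2s^2 + 26s) + (9s^2 - 9s + 117)
  2s^3 - 2s^2 + 26s = ((2/9)s)(9s^2 - 9s + 117) + (0)
Last nonzero remainder: 9s^2 - 9s + 117. Dividing through by 9 gives the monic gcd s^2 - s + 13.

s^2 - s + 13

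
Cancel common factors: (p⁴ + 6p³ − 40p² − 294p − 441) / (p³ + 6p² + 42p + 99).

(p³ + 3p² − 49p − 147)/(p² + 3p + 33)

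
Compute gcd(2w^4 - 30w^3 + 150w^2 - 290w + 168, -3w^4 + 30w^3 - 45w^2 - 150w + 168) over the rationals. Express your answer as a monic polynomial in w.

Euclidean algorithm in ℚ[w]:
  2w^4 - 30w^3 + 150w^2 - 290w + 168 = (-2/3)(-3w^4 + 30w^3 - 45w^2 - 150w + 168) + (-10w^3 + 120w^2 - 390w + 280)
  -3w^4 + 30w^3 - 45w^2 - 150w + 168 = ((3/10)w + 3/5)(-10w^3 + 120w^2 - 390w + 280) + (0)
Last nonzero remainder: -10w^3 + 120w^2 - 390w + 280. Dividing through by -10 gives the monic gcd w^3 - 12w^2 + 39w - 28.

w^3 - 12w^2 + 39w - 28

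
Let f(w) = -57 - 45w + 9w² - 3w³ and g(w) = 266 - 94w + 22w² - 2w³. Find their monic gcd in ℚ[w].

Repeated division with remainder:
  -3w³ + 9w² - 45w - 57 = (3/2)(-2w³ + 22w² - 94w + 266) + (-24w² + 96w - 456)
  -2w³ + 22w² - 94w + 266 = ((1/12)w - 7/12)(-24w² + 96w - 456) + (0)
Last nonzero remainder: -24w² + 96w - 456. Dividing through by -24 gives the monic gcd w² - 4w + 19.

19 - 4w + w²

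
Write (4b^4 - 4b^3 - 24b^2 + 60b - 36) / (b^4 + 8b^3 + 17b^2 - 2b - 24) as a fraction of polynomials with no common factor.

(4b^2 - 12b + 12)/(b^2 + 6b + 8)

By polynomial division,
  4b^4 - 4b^3 - 24b^2 + 60b - 36 = (4)(b^4 + 8b^3 + 17b^2 - 2b - 24) + (-36b^3 - 92b^2 + 68b + 60)
  b^4 + 8b^3 + 17b^2 - 2b - 24 = (-(1/36)b - 49/324)(-36b^3 - 92b^2 + 68b + 60) + ((403/81)b^2 + (806/81)b - 403/27)
  -36b^3 - 92b^2 + 68b + 60 = (-(2916/403)b - 1620/403)((403/81)b^2 + (806/81)b - 403/27) + (0)
Last nonzero remainder: (403/81)b^2 + (806/81)b - 403/27. Dividing through by 403/81 gives the monic gcd b^2 + 2b - 3.
Cancel b^2 + 2b - 3 from numerator and denominator to get the reduced form.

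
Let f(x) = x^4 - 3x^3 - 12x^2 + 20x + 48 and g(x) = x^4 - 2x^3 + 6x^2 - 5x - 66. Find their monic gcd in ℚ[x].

x^2 - x - 6

Apply the Euclidean algorithm:
  x^4 - 3x^3 - 12x^2 + 20x + 48 = (x^4 - 2x^3 + 6x^2 - 5x - 66) + (-x^3 - 18x^2 + 25x + 114)
  x^4 - 2x^3 + 6x^2 - 5x - 66 = (-x + 20)(-x^3 - 18x^2 + 25x + 114) + (391x^2 - 391x - 2346)
  -x^3 - 18x^2 + 25x + 114 = (-(1/391)x - 19/391)(391x^2 - 391x - 2346) + (0)
Last nonzero remainder: 391x^2 - 391x - 2346. Dividing through by 391 gives the monic gcd x^2 - x - 6.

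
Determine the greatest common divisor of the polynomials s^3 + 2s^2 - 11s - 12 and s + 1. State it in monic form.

s + 1

Euclidean algorithm in ℚ[s]:
  s^3 + 2s^2 - 11s - 12 = (s^2 + s - 12)(s + 1) + (0)
The last nonzero remainder s + 1 is already monic.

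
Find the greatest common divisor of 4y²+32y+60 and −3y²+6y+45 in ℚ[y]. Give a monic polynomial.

y+3

Repeated division with remainder:
  4y²+32y+60 = (−4/3)(−3y²+6y+45) + (40y+120)
  −3y²+6y+45 = (−(3/40)y+3/8)(40y+120) + (0)
Last nonzero remainder: 40y+120. Dividing through by 40 gives the monic gcd y+3.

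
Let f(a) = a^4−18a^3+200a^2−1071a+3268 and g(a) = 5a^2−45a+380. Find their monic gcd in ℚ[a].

a^2−9a+76

Repeated division with remainder:
  a^4−18a^3+200a^2−1071a+3268 = ((1/5)a^2−(9/5)a+43/5)(5a^2−45a+380) + (0)
Last nonzero remainder: 5a^2−45a+380. Dividing through by 5 gives the monic gcd a^2−9a+76.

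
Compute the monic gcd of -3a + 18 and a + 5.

1

Apply the Euclidean algorithm:
  -3a + 18 = (-3)(a + 5) + (33)
  a + 5 = ((1/33)a + 5/33)(33) + (0)
The last nonzero remainder is the constant 33, so the polynomials are coprime and gcd = 1.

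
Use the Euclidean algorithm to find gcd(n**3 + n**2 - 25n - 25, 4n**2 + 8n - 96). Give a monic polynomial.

1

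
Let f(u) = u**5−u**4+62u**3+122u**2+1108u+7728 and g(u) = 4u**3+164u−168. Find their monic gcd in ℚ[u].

Apply the Euclidean algorithm:
  u**5−u**4+62u**3+122u**2+1108u+7728 = ((1/4)u**2−(1/4)u+21/4)(4u**3+164u−168) + (205u**2+205u+8610)
  4u**3+164u−168 = ((4/205)u−4/205)(205u**2+205u+8610) + (0)
Last nonzero remainder: 205u**2+205u+8610. Dividing through by 205 gives the monic gcd u**2+u+42.

u**2+u+42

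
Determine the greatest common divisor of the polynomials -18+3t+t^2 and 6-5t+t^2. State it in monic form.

-3+t

Repeated division with remainder:
  t^2+3t-18 = (t^2-5t+6) + (8t-24)
  t^2-5t+6 = ((1/8)t-1/4)(8t-24) + (0)
Last nonzero remainder: 8t-24. Dividing through by 8 gives the monic gcd t-3.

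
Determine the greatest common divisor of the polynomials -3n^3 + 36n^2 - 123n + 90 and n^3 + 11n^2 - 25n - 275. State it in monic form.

Repeated division with remainder:
  -3n^3 + 36n^2 - 123n + 90 = (-3)(n^3 + 11n^2 - 25n - 275) + (69n^2 - 198n - 735)
  n^3 + 11n^2 - 25n - 275 = ((1/69)n + 319/1587)(69n^2 - 198n - 735) + ((13464/529)n - 67320/529)
  69n^2 - 198n - 735 = ((12167/4488)n + 25921/4488)((13464/529)n - 67320/529) + (0)
Last nonzero remainder: (13464/529)n - 67320/529. Dividing through by 13464/529 gives the monic gcd n - 5.

n - 5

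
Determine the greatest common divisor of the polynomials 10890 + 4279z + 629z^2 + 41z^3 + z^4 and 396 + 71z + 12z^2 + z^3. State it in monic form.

Repeated division with remainder:
  z^4 + 41z^3 + 629z^2 + 4279z + 10890 = (z + 29)(z^3 + 12z^2 + 71z + 396) + (210z^2 + 1824z - 594)
  z^3 + 12z^2 + 71z + 396 = ((1/210)z + 58/3675)(210z^2 + 1824z - 594) + ((55176/1225)z + 496584/1225)
  210z^2 + 1824z - 594 = ((42875/9196)z - 1225/836)((55176/1225)z + 496584/1225) + (0)
Last nonzero remainder: (55176/1225)z + 496584/1225. Dividing through by 55176/1225 gives the monic gcd z + 9.

9 + z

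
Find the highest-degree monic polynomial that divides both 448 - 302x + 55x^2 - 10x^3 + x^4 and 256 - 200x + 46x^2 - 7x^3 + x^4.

By polynomial division,
  x^4 - 10x^3 + 55x^2 - 302x + 448 = (x^4 - 7x^3 + 46x^2 - 200x + 256) + (-3x^3 + 9x^2 - 102x + 192)
  x^4 - 7x^3 + 46x^2 - 200x + 256 = (-(1/3)x + 4/3)(-3x^3 + 9x^2 - 102x + 192) + (0)
Last nonzero remainder: -3x^3 + 9x^2 - 102x + 192. Dividing through by -3 gives the monic gcd x^3 - 3x^2 + 34x - 64.

-64 + 34x - 3x^2 + x^3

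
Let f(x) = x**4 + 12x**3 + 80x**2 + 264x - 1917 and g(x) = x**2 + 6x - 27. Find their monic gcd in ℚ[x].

x**2 + 6x - 27

Euclidean algorithm in ℚ[x]:
  x**4 + 12x**3 + 80x**2 + 264x - 1917 = (x**2 + 6x + 71)(x**2 + 6x - 27) + (0)
The last nonzero remainder x**2 + 6x - 27 is already monic.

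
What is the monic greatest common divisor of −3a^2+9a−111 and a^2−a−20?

1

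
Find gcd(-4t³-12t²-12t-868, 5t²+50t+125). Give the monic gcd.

1

Euclidean algorithm in ℚ[t]:
  -4t³-12t²-12t-868 = (-(4/5)t+28/5)(5t²+50t+125) + (-192t-1568)
  5t²+50t+125 = (-(5/192)t-55/1152)(-192t-1568) + (1805/36)
  -192t-1568 = (-(6912/1805)t-56448/1805)(1805/36) + (0)
The last nonzero remainder is the constant 1805/36, so the polynomials are coprime and gcd = 1.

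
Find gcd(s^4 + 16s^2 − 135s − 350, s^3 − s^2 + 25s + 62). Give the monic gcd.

Repeated division with remainder:
  s^4 + 16s^2 − 135s − 350 = (s + 1)(s^3 − s^2 + 25s + 62) + (−8s^2 − 222s − 412)
  s^3 − s^2 + 25s + 62 = (−(1/8)s + 115/32)(−8s^2 − 222s − 412) + ((12341/16)s + 12341/8)
  −8s^2 − 222s − 412 = (−(128/12341)s − 3296/12341)((12341/16)s + 12341/8) + (0)
Last nonzero remainder: (12341/16)s + 12341/8. Dividing through by 12341/16 gives the monic gcd s + 2.

s + 2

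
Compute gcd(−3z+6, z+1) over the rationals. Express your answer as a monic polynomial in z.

1

Euclidean algorithm in ℚ[z]:
  −3z+6 = (−3)(z+1) + (9)
  z+1 = ((1/9)z+1/9)(9) + (0)
The last nonzero remainder is the constant 9, so the polynomials are coprime and gcd = 1.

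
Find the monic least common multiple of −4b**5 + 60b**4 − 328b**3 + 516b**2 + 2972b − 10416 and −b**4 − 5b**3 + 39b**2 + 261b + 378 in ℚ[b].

b**7 − 6b**6 − 35b**5 + 339b**4 − 428b**3 − 6405b**2 + 10062b + 46872

By polynomial division,
  −4b**5 + 60b**4 − 328b**3 + 516b**2 + 2972b − 10416 = (4b − 80)(−b**4 − 5b**3 + 39b**2 + 261b + 378) + (−884b**3 + 2592b**2 + 22340b + 19824)
  −b**4 − 5b**3 + 39b**2 + 261b + 378 = ((1/884)b + 1753/195364)(−884b**3 + 2592b**2 + 22340b + 19824) + (−(465430/48841)b**2 + (1861720/48841)b + 9774030/48841)
  −884b**3 + 2592b**2 + 22340b + 19824 = ((21587722/232715)b + 23052952/232715)(−(465430/48841)b**2 + (1861720/48841)b + 9774030/48841) + (0)
Last nonzero remainder: −(465430/48841)b**2 + (1861720/48841)b + 9774030/48841. Dividing through by −465430/48841 gives the monic gcd b**2 − 4b − 21.
Then lcm(f, g) = f·g / gcd(f, g); expanding and making the result monic gives the answer.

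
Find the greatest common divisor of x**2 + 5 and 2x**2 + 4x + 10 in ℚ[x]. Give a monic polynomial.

Euclidean algorithm in ℚ[x]:
  x**2 + 5 = (1/2)(2x**2 + 4x + 10) + (-2x)
  2x**2 + 4x + 10 = (-x - 2)(-2x) + (10)
  -2x = (-(1/5)x)(10) + (0)
The last nonzero remainder is the constant 10, so the polynomials are coprime and gcd = 1.

1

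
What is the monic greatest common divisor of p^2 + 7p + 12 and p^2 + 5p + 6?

p + 3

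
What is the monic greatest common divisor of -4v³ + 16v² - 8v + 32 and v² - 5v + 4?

Euclidean algorithm in ℚ[v]:
  -4v³ + 16v² - 8v + 32 = (-4v - 4)(v² - 5v + 4) + (-12v + 48)
  v² - 5v + 4 = (-(1/12)v + 1/12)(-12v + 48) + (0)
Last nonzero remainder: -12v + 48. Dividing through by -12 gives the monic gcd v - 4.

v - 4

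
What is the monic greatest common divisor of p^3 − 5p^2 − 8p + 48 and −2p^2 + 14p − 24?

p − 4

Apply the Euclidean algorithm:
  p^3 − 5p^2 − 8p + 48 = (−(1/2)p − 1)(−2p^2 + 14p − 24) + (−6p + 24)
  −2p^2 + 14p − 24 = ((1/3)p − 1)(−6p + 24) + (0)
Last nonzero remainder: −6p + 24. Dividing through by −6 gives the monic gcd p − 4.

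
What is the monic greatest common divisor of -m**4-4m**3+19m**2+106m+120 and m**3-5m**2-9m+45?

Euclidean algorithm in ℚ[m]:
  -m**4-4m**3+19m**2+106m+120 = (-m-9)(m**3-5m**2-9m+45) + (-35m**2+70m+525)
  m**3-5m**2-9m+45 = (-(1/35)m+3/35)(-35m**2+70m+525) + (0)
Last nonzero remainder: -35m**2+70m+525. Dividing through by -35 gives the monic gcd m**2-2m-15.

m**2-2m-15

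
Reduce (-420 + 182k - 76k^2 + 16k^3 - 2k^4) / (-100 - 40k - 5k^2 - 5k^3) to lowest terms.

Repeated division with remainder:
  -2k^4 + 16k^3 - 76k^2 + 182k - 420 = ((2/5)k - 18/5)(-5k^3 - 5k^2 - 40k - 100) + (-78k^2 + 78k - 780)
  -5k^3 - 5k^2 - 40k - 100 = ((5/78)k + 5/39)(-78k^2 + 78k - 780) + (0)
Last nonzero remainder: -78k^2 + 78k - 780. Dividing through by -78 gives the monic gcd k^2 - k + 10.
Cancel k^2 - k + 10 from numerator and denominator to get the reduced form.

(42 - 14k + 2k^2)/(10 + 5k)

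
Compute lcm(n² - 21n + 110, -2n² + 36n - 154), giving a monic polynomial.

Euclidean algorithm in ℚ[n]:
  n² - 21n + 110 = (-1/2)(-2n² + 36n - 154) + (-3n + 33)
  -2n² + 36n - 154 = ((2/3)n - 14/3)(-3n + 33) + (0)
Last nonzero remainder: -3n + 33. Dividing through by -3 gives the monic gcd n - 11.
Then lcm(f, g) = f·g / gcd(f, g); expanding and making the result monic gives the answer.

n³ - 28n² + 257n - 770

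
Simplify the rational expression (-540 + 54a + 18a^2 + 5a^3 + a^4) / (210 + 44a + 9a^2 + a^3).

(-18 + 3a + a^2)/(7 + a)

Euclidean algorithm in ℚ[a]:
  a^4 + 5a^3 + 18a^2 + 54a - 540 = (a - 4)(a^3 + 9a^2 + 44a + 210) + (10a^2 + 20a + 300)
  a^3 + 9a^2 + 44a + 210 = ((1/10)a + 7/10)(10a^2 + 20a + 300) + (0)
Last nonzero remainder: 10a^2 + 20a + 300. Dividing through by 10 gives the monic gcd a^2 + 2a + 30.
Cancel a^2 + 2a + 30 from numerator and denominator to get the reduced form.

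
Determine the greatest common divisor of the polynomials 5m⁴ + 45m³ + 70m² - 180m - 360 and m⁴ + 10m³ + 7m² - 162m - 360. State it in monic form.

m² + 9m + 18

Euclidean algorithm in ℚ[m]:
  5m⁴ + 45m³ + 70m² - 180m - 360 = (5)(m⁴ + 10m³ + 7m² - 162m - 360) + (-5m³ + 35m² + 630m + 1440)
  m⁴ + 10m³ + 7m² - 162m - 360 = (-(1/5)m - 17/5)(-5m³ + 35m² + 630m + 1440) + (252m² + 2268m + 4536)
  -5m³ + 35m² + 630m + 1440 = (-(5/252)m + 20/63)(252m² + 2268m + 4536) + (0)
Last nonzero remainder: 252m² + 2268m + 4536. Dividing through by 252 gives the monic gcd m² + 9m + 18.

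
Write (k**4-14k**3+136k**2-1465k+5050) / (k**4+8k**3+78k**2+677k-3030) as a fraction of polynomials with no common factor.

(k**2-15k+50)/(k**2+7k-30)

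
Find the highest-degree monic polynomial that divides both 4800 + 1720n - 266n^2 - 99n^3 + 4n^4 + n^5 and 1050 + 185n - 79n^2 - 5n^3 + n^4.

By polynomial division,
  n^5 + 4n^4 - 99n^3 - 266n^2 + 1720n + 4800 = (n + 9)(n^4 - 5n^3 - 79n^2 + 185n + 1050) + (25n^3 + 260n^2 - 995n - 4650)
  n^4 - 5n^3 - 79n^2 + 185n + 1050 = ((1/25)n - 77/125)(25n^3 + 260n^2 - 995n - 4650) + ((3024/25)n^2 - (6048/25)n - 9072/5)
  25n^3 + 260n^2 - 995n - 4650 = ((625/3024)n + 3875/1512)((3024/25)n^2 - (6048/25)n - 9072/5) + (0)
Last nonzero remainder: (3024/25)n^2 - (6048/25)n - 9072/5. Dividing through by 3024/25 gives the monic gcd n^2 - 2n - 15.

-15 - 2n + n^2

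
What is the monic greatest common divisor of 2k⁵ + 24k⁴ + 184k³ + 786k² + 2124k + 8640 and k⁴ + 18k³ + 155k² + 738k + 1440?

k³ + 13k² + 90k + 288

Apply the Euclidean algorithm:
  2k⁵ + 24k⁴ + 184k³ + 786k² + 2124k + 8640 = (2k − 12)(k⁴ + 18k³ + 155k² + 738k + 1440) + (90k³ + 1170k² + 8100k + 25920)
  k⁴ + 18k³ + 155k² + 738k + 1440 = ((1/90)k + 1/18)(90k³ + 1170k² + 8100k + 25920) + (0)
Last nonzero remainder: 90k³ + 1170k² + 8100k + 25920. Dividing through by 90 gives the monic gcd k³ + 13k² + 90k + 288.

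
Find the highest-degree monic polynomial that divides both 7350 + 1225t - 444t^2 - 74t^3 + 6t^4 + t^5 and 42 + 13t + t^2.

42 + 13t + t^2

Repeated division with remainder:
  t^5 + 6t^4 - 74t^3 - 444t^2 + 1225t + 7350 = (t^3 - 7t^2 - 25t + 175)(t^2 + 13t + 42) + (0)
The last nonzero remainder t^2 + 13t + 42 is already monic.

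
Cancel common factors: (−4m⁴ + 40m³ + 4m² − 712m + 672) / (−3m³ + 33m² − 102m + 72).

By polynomial division,
  −4m⁴ + 40m³ + 4m² − 712m + 672 = ((4/3)m + 4/3)(−3m³ + 33m² − 102m + 72) + (96m² − 672m + 576)
  −3m³ + 33m² − 102m + 72 = (−(1/32)m + 1/8)(96m² − 672m + 576) + (0)
Last nonzero remainder: 96m² − 672m + 576. Dividing through by 96 gives the monic gcd m² − 7m + 6.
Cancel m² − 7m + 6 from numerator and denominator to get the reduced form.

(4m² − 12m − 112)/(3m − 12)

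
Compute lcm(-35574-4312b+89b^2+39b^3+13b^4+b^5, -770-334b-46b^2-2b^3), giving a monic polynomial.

-177870-57134b-3867b^2+284b^3+104b^4+18b^5+b^6

By polynomial division,
  b^5+13b^4+39b^3+89b^2-4312b-35574 = (-(1/2)b^2+5b-51)(-2b^3-46b^2-334b-770) + (-972b^2-17496b-74844)
  -2b^3-46b^2-334b-770 = ((1/486)b+5/486)(-972b^2-17496b-74844) + (0)
Last nonzero remainder: -972b^2-17496b-74844. Dividing through by -972 gives the monic gcd b^2+18b+77.
Then lcm(f, g) = f·g / gcd(f, g); expanding and making the result monic gives the answer.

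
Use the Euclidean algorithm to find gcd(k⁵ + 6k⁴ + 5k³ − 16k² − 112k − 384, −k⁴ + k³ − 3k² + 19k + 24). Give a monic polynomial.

k³ − 2k² + 5k − 24

Apply the Euclidean algorithm:
  k⁵ + 6k⁴ + 5k³ − 16k² − 112k − 384 = (−k − 7)(−k⁴ + k³ − 3k² + 19k + 24) + (9k³ − 18k² + 45k − 216)
  −k⁴ + k³ − 3k² + 19k + 24 = (−(1/9)k − 1/9)(9k³ − 18k² + 45k − 216) + (0)
Last nonzero remainder: 9k³ − 18k² + 45k − 216. Dividing through by 9 gives the monic gcd k³ − 2k² + 5k − 24.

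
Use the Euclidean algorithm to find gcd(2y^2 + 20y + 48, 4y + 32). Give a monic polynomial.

1

By polynomial division,
  2y^2 + 20y + 48 = ((1/2)y + 1)(4y + 32) + (16)
  4y + 32 = ((1/4)y + 2)(16) + (0)
The last nonzero remainder is the constant 16, so the polynomials are coprime and gcd = 1.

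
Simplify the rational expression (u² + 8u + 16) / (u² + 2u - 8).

Euclidean algorithm in ℚ[u]:
  u² + 8u + 16 = (u² + 2u - 8) + (6u + 24)
  u² + 2u - 8 = ((1/6)u - 1/3)(6u + 24) + (0)
Last nonzero remainder: 6u + 24. Dividing through by 6 gives the monic gcd u + 4.
Cancel u + 4 from numerator and denominator to get the reduced form.

(u + 4)/(u - 2)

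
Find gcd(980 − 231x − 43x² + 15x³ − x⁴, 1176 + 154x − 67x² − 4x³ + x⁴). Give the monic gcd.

Repeated division with remainder:
  −x⁴ + 15x³ − 43x² − 231x + 980 = (−1)(x⁴ − 4x³ − 67x² + 154x + 1176) + (11x³ − 110x² − 77x + 2156)
  x⁴ − 4x³ − 67x² + 154x + 1176 = ((1/11)x + 6/11)(11x³ − 110x² − 77x + 2156) + (0)
Last nonzero remainder: 11x³ − 110x² − 77x + 2156. Dividing through by 11 gives the monic gcd x³ − 10x² − 7x + 196.

196 − 7x − 10x² + x³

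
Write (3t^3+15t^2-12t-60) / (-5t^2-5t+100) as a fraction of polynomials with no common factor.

By polynomial division,
  3t^3+15t^2-12t-60 = (-(3/5)t-12/5)(-5t^2-5t+100) + (36t+180)
  -5t^2-5t+100 = (-(5/36)t+5/9)(36t+180) + (0)
Last nonzero remainder: 36t+180. Dividing through by 36 gives the monic gcd t+5.
Cancel t+5 from numerator and denominator to get the reduced form.

(-3t^2+12)/(5t-20)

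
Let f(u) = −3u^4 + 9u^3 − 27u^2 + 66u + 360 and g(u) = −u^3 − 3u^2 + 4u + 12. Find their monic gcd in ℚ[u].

u + 2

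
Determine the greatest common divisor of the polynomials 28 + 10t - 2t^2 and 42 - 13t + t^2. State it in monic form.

-7 + t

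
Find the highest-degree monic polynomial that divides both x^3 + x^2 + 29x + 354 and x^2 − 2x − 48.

By polynomial division,
  x^3 + x^2 + 29x + 354 = (x + 3)(x^2 − 2x − 48) + (83x + 498)
  x^2 − 2x − 48 = ((1/83)x − 8/83)(83x + 498) + (0)
Last nonzero remainder: 83x + 498. Dividing through by 83 gives the monic gcd x + 6.

x + 6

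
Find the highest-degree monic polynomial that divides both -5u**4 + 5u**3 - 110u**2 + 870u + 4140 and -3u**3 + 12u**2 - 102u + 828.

u**3 - 4u**2 + 34u - 276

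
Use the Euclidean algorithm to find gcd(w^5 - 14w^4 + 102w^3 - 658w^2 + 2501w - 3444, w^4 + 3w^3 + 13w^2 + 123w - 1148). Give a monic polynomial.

w^3 - 4w^2 + 41w - 164

By polynomial division,
  w^5 - 14w^4 + 102w^3 - 658w^2 + 2501w - 3444 = (w - 17)(w^4 + 3w^3 + 13w^2 + 123w - 1148) + (140w^3 - 560w^2 + 5740w - 22960)
  w^4 + 3w^3 + 13w^2 + 123w - 1148 = ((1/140)w + 1/20)(140w^3 - 560w^2 + 5740w - 22960) + (0)
Last nonzero remainder: 140w^3 - 560w^2 + 5740w - 22960. Dividing through by 140 gives the monic gcd w^3 - 4w^2 + 41w - 164.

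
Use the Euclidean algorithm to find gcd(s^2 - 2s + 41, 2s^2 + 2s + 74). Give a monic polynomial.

1

By polynomial division,
  s^2 - 2s + 41 = (1/2)(2s^2 + 2s + 74) + (-3s + 4)
  2s^2 + 2s + 74 = (-(2/3)s - 14/9)(-3s + 4) + (722/9)
  -3s + 4 = (-(27/722)s + 18/361)(722/9) + (0)
The last nonzero remainder is the constant 722/9, so the polynomials are coprime and gcd = 1.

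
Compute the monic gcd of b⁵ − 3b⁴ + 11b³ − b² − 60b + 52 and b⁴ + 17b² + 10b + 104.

Apply the Euclidean algorithm:
  b⁵ − 3b⁴ + 11b³ − b² − 60b + 52 = (b − 3)(b⁴ + 17b² + 10b + 104) + (−6b³ + 40b² − 134b + 364)
  b⁴ + 17b² + 10b + 104 = (−(1/6)b − 10/9)(−6b³ + 40b² − 134b + 364) + ((352/9)b² − (704/9)b + 4576/9)
  −6b³ + 40b² − 134b + 364 = (−(27/176)b + 63/88)((352/9)b² − (704/9)b + 4576/9) + (0)
Last nonzero remainder: (352/9)b² − (704/9)b + 4576/9. Dividing through by 352/9 gives the monic gcd b² − 2b + 13.

b² − 2b + 13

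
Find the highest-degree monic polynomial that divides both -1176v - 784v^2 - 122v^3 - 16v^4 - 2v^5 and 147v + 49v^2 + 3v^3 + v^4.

49v + v^3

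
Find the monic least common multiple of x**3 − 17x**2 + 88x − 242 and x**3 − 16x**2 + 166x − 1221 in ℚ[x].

x**5 − 22x**4 + 284x**3 − 2569x**2 + 10978x − 26862

Euclidean algorithm in ℚ[x]:
  x**3 − 17x**2 + 88x − 242 = (x**3 − 16x**2 + 166x − 1221) + (−x**2 − 78x + 979)
  x**3 − 16x**2 + 166x − 1221 = (−x + 94)(−x**2 − 78x + 979) + (8477x − 93247)
  −x**2 − 78x + 979 = (−(1/8477)x − 89/8477)(8477x − 93247) + (0)
Last nonzero remainder: 8477x − 93247. Dividing through by 8477 gives the monic gcd x − 11.
Then lcm(f, g) = f·g / gcd(f, g); expanding and making the result monic gives the answer.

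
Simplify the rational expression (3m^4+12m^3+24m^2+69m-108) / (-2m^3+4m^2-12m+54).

Apply the Euclidean algorithm:
  3m^4+12m^3+24m^2+69m-108 = (-(3/2)m-9)(-2m^3+4m^2-12m+54) + (42m^2+42m+378)
  -2m^3+4m^2-12m+54 = (-(1/21)m+1/7)(42m^2+42m+378) + (0)
Last nonzero remainder: 42m^2+42m+378. Dividing through by 42 gives the monic gcd m^2+m+9.
Cancel m^2+m+9 from numerator and denominator to get the reduced form.

(-3m^2-9m+12)/(2m-6)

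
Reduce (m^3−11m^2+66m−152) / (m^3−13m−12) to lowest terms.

By polynomial division,
  m^3−11m^2+66m−152 = (m^3−13m−12) + (−11m^2+79m−140)
  m^3−13m−12 = (−(1/11)m−79/121)(−11m^2+79m−140) + ((3128/121)m−12512/121)
  −11m^2+79m−140 = (−(1331/3128)m+4235/3128)((3128/121)m−12512/121) + (0)
Last nonzero remainder: (3128/121)m−12512/121. Dividing through by 3128/121 gives the monic gcd m−4.
Cancel m−4 from numerator and denominator to get the reduced form.

(m^2−7m+38)/(m^2+4m+3)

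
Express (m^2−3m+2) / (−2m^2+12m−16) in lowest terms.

(−m+1)/(2m−8)

Euclidean algorithm in ℚ[m]:
  m^2−3m+2 = (−1/2)(−2m^2+12m−16) + (3m−6)
  −2m^2+12m−16 = (−(2/3)m+8/3)(3m−6) + (0)
Last nonzero remainder: 3m−6. Dividing through by 3 gives the monic gcd m−2.
Cancel m−2 from numerator and denominator to get the reduced form.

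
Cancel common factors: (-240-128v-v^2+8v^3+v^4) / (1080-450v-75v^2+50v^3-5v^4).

(-20-9v-v^2)/(90-45v+5v^2)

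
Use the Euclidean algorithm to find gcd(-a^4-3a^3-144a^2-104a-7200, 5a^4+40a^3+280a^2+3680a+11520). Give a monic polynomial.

a^2-4a+72

By polynomial division,
  -a^4-3a^3-144a^2-104a-7200 = (-1/5)(5a^4+40a^3+280a^2+3680a+11520) + (5a^3-88a^2+632a-4896)
  5a^4+40a^3+280a^2+3680a+11520 = (a+128/5)(5a^3-88a^2+632a-4896) + ((9504/5)a^2-(38016/5)a+684288/5)
  5a^3-88a^2+632a-4896 = ((25/9504)a-85/2376)((9504/5)a^2-(38016/5)a+684288/5) + (0)
Last nonzero remainder: (9504/5)a^2-(38016/5)a+684288/5. Dividing through by 9504/5 gives the monic gcd a^2-4a+72.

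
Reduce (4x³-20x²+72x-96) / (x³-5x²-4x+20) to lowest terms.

(4x²-12x+48)/(x²-3x-10)

Apply the Euclidean algorithm:
  4x³-20x²+72x-96 = (4)(x³-5x²-4x+20) + (88x-176)
  x³-5x²-4x+20 = ((1/88)x²-(3/88)x-5/44)(88x-176) + (0)
Last nonzero remainder: 88x-176. Dividing through by 88 gives the monic gcd x-2.
Cancel x-2 from numerator and denominator to get the reduced form.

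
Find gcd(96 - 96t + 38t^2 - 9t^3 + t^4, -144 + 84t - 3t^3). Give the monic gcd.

Repeated division with remainder:
  t^4 - 9t^3 + 38t^2 - 96t + 96 = (-(1/3)t + 3)(-3t^3 + 84t - 144) + (66t^2 - 396t + 528)
  -3t^3 + 84t - 144 = (-(1/22)t - 3/11)(66t^2 - 396t + 528) + (0)
Last nonzero remainder: 66t^2 - 396t + 528. Dividing through by 66 gives the monic gcd t^2 - 6t + 8.

8 - 6t + t^2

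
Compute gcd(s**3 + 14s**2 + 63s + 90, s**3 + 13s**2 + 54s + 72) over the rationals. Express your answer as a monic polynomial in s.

s**2 + 9s + 18

Repeated division with remainder:
  s**3 + 14s**2 + 63s + 90 = (s**3 + 13s**2 + 54s + 72) + (s**2 + 9s + 18)
  s**3 + 13s**2 + 54s + 72 = (s + 4)(s**2 + 9s + 18) + (0)
The last nonzero remainder s**2 + 9s + 18 is already monic.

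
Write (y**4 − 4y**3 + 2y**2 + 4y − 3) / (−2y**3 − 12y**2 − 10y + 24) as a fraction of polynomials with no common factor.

(−y**3 + 3y**2 + y − 3)/(2y**2 + 14y + 24)

Apply the Euclidean algorithm:
  y**4 − 4y**3 + 2y**2 + 4y − 3 = (−(1/2)y + 5)(−2y**3 − 12y**2 − 10y + 24) + (57y**2 + 66y − 123)
  −2y**3 − 12y**2 − 10y + 24 = (−(2/57)y − 184/1083)(57y**2 + 66y − 123) + (−(1120/361)y + 1120/361)
  57y**2 + 66y − 123 = (−(20577/1120)y − 44403/1120)(−(1120/361)y + 1120/361) + (0)
Last nonzero remainder: −(1120/361)y + 1120/361. Dividing through by −1120/361 gives the monic gcd y − 1.
Cancel y − 1 from numerator and denominator to get the reduced form.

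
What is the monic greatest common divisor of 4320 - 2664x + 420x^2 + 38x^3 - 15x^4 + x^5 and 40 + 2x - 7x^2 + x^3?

20 - 9x + x^2

Repeated division with remainder:
  x^5 - 15x^4 + 38x^3 + 420x^2 - 2664x + 4320 = (x^2 - 8x - 20)(x^3 - 7x^2 + 2x + 40) + (256x^2 - 2304x + 5120)
  x^3 - 7x^2 + 2x + 40 = ((1/256)x + 1/128)(256x^2 - 2304x + 5120) + (0)
Last nonzero remainder: 256x^2 - 2304x + 5120. Dividing through by 256 gives the monic gcd x^2 - 9x + 20.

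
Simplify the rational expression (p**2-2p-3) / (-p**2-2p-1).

Repeated division with remainder:
  p**2-2p-3 = (-1)(-p**2-2p-1) + (-4p-4)
  -p**2-2p-1 = ((1/4)p+1/4)(-4p-4) + (0)
Last nonzero remainder: -4p-4. Dividing through by -4 gives the monic gcd p+1.
Cancel p+1 from numerator and denominator to get the reduced form.

(-p+3)/(p+1)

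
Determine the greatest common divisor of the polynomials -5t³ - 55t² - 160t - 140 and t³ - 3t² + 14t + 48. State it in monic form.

Repeated division with remainder:
  -5t³ - 55t² - 160t - 140 = (-5)(t³ - 3t² + 14t + 48) + (-70t² - 90t + 100)
  t³ - 3t² + 14t + 48 = (-(1/70)t + 3/49)(-70t² - 90t + 100) + ((1026/49)t + 2052/49)
  -70t² - 90t + 100 = (-(1715/513)t + 1225/513)((1026/49)t + 2052/49) + (0)
Last nonzero remainder: (1026/49)t + 2052/49. Dividing through by 1026/49 gives the monic gcd t + 2.

t + 2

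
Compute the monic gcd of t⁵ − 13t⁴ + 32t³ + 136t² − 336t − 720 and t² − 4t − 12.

t² − 4t − 12

Apply the Euclidean algorithm:
  t⁵ − 13t⁴ + 32t³ + 136t² − 336t − 720 = (t³ − 9t² + 8t + 60)(t² − 4t − 12) + (0)
The last nonzero remainder t² − 4t − 12 is already monic.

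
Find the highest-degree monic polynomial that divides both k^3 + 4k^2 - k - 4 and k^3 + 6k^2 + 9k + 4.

k^2 + 5k + 4

By polynomial division,
  k^3 + 4k^2 - k - 4 = (k^3 + 6k^2 + 9k + 4) + (-2k^2 - 10k - 8)
  k^3 + 6k^2 + 9k + 4 = (-(1/2)k - 1/2)(-2k^2 - 10k - 8) + (0)
Last nonzero remainder: -2k^2 - 10k - 8. Dividing through by -2 gives the monic gcd k^2 + 5k + 4.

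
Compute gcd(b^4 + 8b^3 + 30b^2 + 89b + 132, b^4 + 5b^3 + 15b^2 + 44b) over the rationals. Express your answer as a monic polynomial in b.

Apply the Euclidean algorithm:
  b^4 + 8b^3 + 30b^2 + 89b + 132 = (b^4 + 5b^3 + 15b^2 + 44b) + (3b^3 + 15b^2 + 45b + 132)
  b^4 + 5b^3 + 15b^2 + 44b = ((1/3)b)(3b^3 + 15b^2 + 45b + 132) + (0)
Last nonzero remainder: 3b^3 + 15b^2 + 45b + 132. Dividing through by 3 gives the monic gcd b^3 + 5b^2 + 15b + 44.

b^3 + 5b^2 + 15b + 44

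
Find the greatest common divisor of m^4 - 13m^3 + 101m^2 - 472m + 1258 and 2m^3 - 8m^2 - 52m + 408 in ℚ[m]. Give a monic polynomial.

Apply the Euclidean algorithm:
  m^4 - 13m^3 + 101m^2 - 472m + 1258 = ((1/2)m - 9/2)(2m^3 - 8m^2 - 52m + 408) + (91m^2 - 910m + 3094)
  2m^3 - 8m^2 - 52m + 408 = ((2/91)m + 12/91)(91m^2 - 910m + 3094) + (0)
Last nonzero remainder: 91m^2 - 910m + 3094. Dividing through by 91 gives the monic gcd m^2 - 10m + 34.

m^2 - 10m + 34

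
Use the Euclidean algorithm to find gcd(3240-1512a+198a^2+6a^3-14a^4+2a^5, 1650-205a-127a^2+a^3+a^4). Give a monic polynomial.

-15+2a+a^2

Repeated division with remainder:
  2a^5-14a^4+6a^3+198a^2-1512a+3240 = (2a-16)(a^4+a^3-127a^2-205a+1650) + (276a^3-1424a^2-8092a+29640)
  a^4+a^3-127a^2-205a+1650 = ((1/276)a+425/19044)(276a^3-1424a^2-8092a+29640) + (-(313760/4761)a^2-(627520/4761)a+1568800/1587)
  276a^3-1424a^2-8092a+29640 = (-(328509/78440)a+1175967/39220)(-(313760/4761)a^2-(627520/4761)a+1568800/1587) + (0)
Last nonzero remainder: -(313760/4761)a^2-(627520/4761)a+1568800/1587. Dividing through by -313760/4761 gives the monic gcd a^2+2a-15.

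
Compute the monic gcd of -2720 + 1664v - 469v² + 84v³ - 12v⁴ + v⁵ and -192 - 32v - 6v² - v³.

Euclidean algorithm in ℚ[v]:
  v⁵ - 12v⁴ + 84v³ - 469v² + 1664v - 2720 = (-v² + 18v - 160)(-v³ - 6v² - 32v - 192) + (-1045v² - 33440)
  -v³ - 6v² - 32v - 192 = ((1/1045)v + 6/1045)(-1045v² - 33440) + (0)
Last nonzero remainder: -1045v² - 33440. Dividing through by -1045 gives the monic gcd v² + 32.

32 + v²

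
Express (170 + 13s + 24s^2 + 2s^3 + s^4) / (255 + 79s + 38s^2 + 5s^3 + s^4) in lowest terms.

(10 - s + s^2)/(15 + 2s + s^2)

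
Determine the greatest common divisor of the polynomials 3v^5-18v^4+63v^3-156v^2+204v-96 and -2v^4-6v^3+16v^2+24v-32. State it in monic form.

Apply the Euclidean algorithm:
  3v^5-18v^4+63v^3-156v^2+204v-96 = (-(3/2)v+27/2)(-2v^4-6v^3+16v^2+24v-32) + (168v^3-336v^2-168v+336)
  -2v^4-6v^3+16v^2+24v-32 = (-(1/84)v-5/84)(168v^3-336v^2-168v+336) + (-6v^2+18v-12)
  168v^3-336v^2-168v+336 = (-28v-28)(-6v^2+18v-12) + (0)
Last nonzero remainder: -6v^2+18v-12. Dividing through by -6 gives the monic gcd v^2-3v+2.

v^2-3v+2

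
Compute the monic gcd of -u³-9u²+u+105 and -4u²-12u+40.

Apply the Euclidean algorithm:
  -u³-9u²+u+105 = ((1/4)u+3/2)(-4u²-12u+40) + (9u+45)
  -4u²-12u+40 = (-(4/9)u+8/9)(9u+45) + (0)
Last nonzero remainder: 9u+45. Dividing through by 9 gives the monic gcd u+5.

u+5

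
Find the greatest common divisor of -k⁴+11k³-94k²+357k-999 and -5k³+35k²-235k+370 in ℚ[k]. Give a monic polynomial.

k²-5k+37

Repeated division with remainder:
  -k⁴+11k³-94k²+357k-999 = ((1/5)k-4/5)(-5k³+35k²-235k+370) + (-19k²+95k-703)
  -5k³+35k²-235k+370 = ((5/19)k-10/19)(-19k²+95k-703) + (0)
Last nonzero remainder: -19k²+95k-703. Dividing through by -19 gives the monic gcd k²-5k+37.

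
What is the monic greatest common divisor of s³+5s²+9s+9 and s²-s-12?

s+3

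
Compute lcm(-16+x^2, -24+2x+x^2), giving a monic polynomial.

-96-16x+6x^2+x^3

By polynomial division,
  x^2-16 = (x^2+2x-24) + (-2x+8)
  x^2+2x-24 = (-(1/2)x-3)(-2x+8) + (0)
Last nonzero remainder: -2x+8. Dividing through by -2 gives the monic gcd x-4.
Then lcm(f, g) = f·g / gcd(f, g); expanding and making the result monic gives the answer.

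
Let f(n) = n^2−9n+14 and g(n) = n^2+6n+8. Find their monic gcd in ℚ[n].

Repeated division with remainder:
  n^2−9n+14 = (n^2+6n+8) + (−15n+6)
  n^2+6n+8 = (−(1/15)n−32/75)(−15n+6) + (264/25)
  −15n+6 = (−(125/88)n+25/44)(264/25) + (0)
The last nonzero remainder is the constant 264/25, so the polynomials are coprime and gcd = 1.

1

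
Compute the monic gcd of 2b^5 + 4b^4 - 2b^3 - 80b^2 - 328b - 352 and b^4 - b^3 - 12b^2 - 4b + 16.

b^3 - 12b - 16

Euclidean algorithm in ℚ[b]:
  2b^5 + 4b^4 - 2b^3 - 80b^2 - 328b - 352 = (2b + 6)(b^4 - b^3 - 12b^2 - 4b + 16) + (28b^3 - 336b - 448)
  b^4 - b^3 - 12b^2 - 4b + 16 = ((1/28)b - 1/28)(28b^3 - 336b - 448) + (0)
Last nonzero remainder: 28b^3 - 336b - 448. Dividing through by 28 gives the monic gcd b^3 - 12b - 16.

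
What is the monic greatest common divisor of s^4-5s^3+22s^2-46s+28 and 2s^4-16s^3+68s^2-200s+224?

Repeated division with remainder:
  s^4-5s^3+22s^2-46s+28 = (1/2)(2s^4-16s^3+68s^2-200s+224) + (3s^3-12s^2+54s-84)
  2s^4-16s^3+68s^2-200s+224 = ((2/3)s-8/3)(3s^3-12s^2+54s-84) + (0)
Last nonzero remainder: 3s^3-12s^2+54s-84. Dividing through by 3 gives the monic gcd s^3-4s^2+18s-28.

s^3-4s^2+18s-28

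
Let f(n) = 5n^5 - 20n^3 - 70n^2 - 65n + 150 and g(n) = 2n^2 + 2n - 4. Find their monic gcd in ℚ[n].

By polynomial division,
  5n^5 - 20n^3 - 70n^2 - 65n + 150 = ((5/2)n^3 - (5/2)n^2 - (5/2)n - 75/2)(2n^2 + 2n - 4) + (0)
Last nonzero remainder: 2n^2 + 2n - 4. Dividing through by 2 gives the monic gcd n^2 + n - 2.

n^2 + n - 2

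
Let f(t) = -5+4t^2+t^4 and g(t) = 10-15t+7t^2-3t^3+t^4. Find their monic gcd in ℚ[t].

Repeated division with remainder:
  t^4+4t^2-5 = (t^4-3t^3+7t^2-15t+10) + (3t^3-3t^2+15t-15)
  t^4-3t^3+7t^2-15t+10 = ((1/3)t-2/3)(3t^3-3t^2+15t-15) + (0)
Last nonzero remainder: 3t^3-3t^2+15t-15. Dividing through by 3 gives the monic gcd t^3-t^2+5t-5.

-5+5t-t^2+t^3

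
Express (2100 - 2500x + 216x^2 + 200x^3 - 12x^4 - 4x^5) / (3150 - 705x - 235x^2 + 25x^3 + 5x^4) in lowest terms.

(20 - 16x - 4x^2)/(30 + 5x)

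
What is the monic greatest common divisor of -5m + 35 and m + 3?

1

Apply the Euclidean algorithm:
  -5m + 35 = (-5)(m + 3) + (50)
  m + 3 = ((1/50)m + 3/50)(50) + (0)
The last nonzero remainder is the constant 50, so the polynomials are coprime and gcd = 1.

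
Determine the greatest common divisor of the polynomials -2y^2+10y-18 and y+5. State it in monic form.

By polynomial division,
  -2y^2+10y-18 = (-2y+20)(y+5) + (-118)
  y+5 = (-(1/118)y-5/118)(-118) + (0)
The last nonzero remainder is the constant -118, so the polynomials are coprime and gcd = 1.

1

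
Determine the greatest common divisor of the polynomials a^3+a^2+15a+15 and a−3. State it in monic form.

1

Repeated division with remainder:
  a^3+a^2+15a+15 = (a^2+4a+27)(a−3) + (96)
  a−3 = ((1/96)a−1/32)(96) + (0)
The last nonzero remainder is the constant 96, so the polynomials are coprime and gcd = 1.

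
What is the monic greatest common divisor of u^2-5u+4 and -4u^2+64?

u-4

Apply the Euclidean algorithm:
  u^2-5u+4 = (-1/4)(-4u^2+64) + (-5u+20)
  -4u^2+64 = ((4/5)u+16/5)(-5u+20) + (0)
Last nonzero remainder: -5u+20. Dividing through by -5 gives the monic gcd u-4.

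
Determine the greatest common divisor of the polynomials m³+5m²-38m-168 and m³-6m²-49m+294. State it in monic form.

m²+m-42

Apply the Euclidean algorithm:
  m³+5m²-38m-168 = (m³-6m²-49m+294) + (11m²+11m-462)
  m³-6m²-49m+294 = ((1/11)m-7/11)(11m²+11m-462) + (0)
Last nonzero remainder: 11m²+11m-462. Dividing through by 11 gives the monic gcd m²+m-42.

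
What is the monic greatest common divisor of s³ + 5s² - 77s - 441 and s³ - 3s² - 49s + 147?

Repeated division with remainder:
  s³ + 5s² - 77s - 441 = (s³ - 3s² - 49s + 147) + (8s² - 28s - 588)
  s³ - 3s² - 49s + 147 = ((1/8)s + 1/16)(8s² - 28s - 588) + ((105/4)s + 735/4)
  8s² - 28s - 588 = ((32/105)s - 16/5)((105/4)s + 735/4) + (0)
Last nonzero remainder: (105/4)s + 735/4. Dividing through by 105/4 gives the monic gcd s + 7.

s + 7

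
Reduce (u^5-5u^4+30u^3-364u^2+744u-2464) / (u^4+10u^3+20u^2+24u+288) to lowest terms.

By polynomial division,
  u^5-5u^4+30u^3-364u^2+744u-2464 = (u-15)(u^4+10u^3+20u^2+24u+288) + (160u^3-88u^2+816u+1856)
  u^4+10u^3+20u^2+24u+288 = ((1/160)u+211/3200)(160u^3-88u^2+816u+1856) + ((8281/400)u^2-(8281/200)u+8281/50)
  160u^3-88u^2+816u+1856 = ((64000/8281)u+92800/8281)((8281/400)u^2-(8281/200)u+8281/50) + (0)
Last nonzero remainder: (8281/400)u^2-(8281/200)u+8281/50. Dividing through by 8281/400 gives the monic gcd u^2-2u+8.
Cancel u^2-2u+8 from numerator and denominator to get the reduced form.

(u^3-3u^2+16u-308)/(u^2+12u+36)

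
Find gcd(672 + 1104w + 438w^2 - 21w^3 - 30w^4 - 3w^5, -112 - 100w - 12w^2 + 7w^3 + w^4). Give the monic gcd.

-56 - 22w + 5w^2 + w^3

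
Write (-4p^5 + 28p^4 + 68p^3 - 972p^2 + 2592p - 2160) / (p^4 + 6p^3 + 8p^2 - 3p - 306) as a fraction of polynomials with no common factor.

(-4p^3 + 40p^2 - 124p + 120)/(p^2 + 3p + 17)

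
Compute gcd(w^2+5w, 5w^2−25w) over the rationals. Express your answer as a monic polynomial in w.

w

By polynomial division,
  w^2+5w = (1/5)(5w^2−25w) + (10w)
  5w^2−25w = ((1/2)w−5/2)(10w) + (0)
Last nonzero remainder: 10w. Dividing through by 10 gives the monic gcd w.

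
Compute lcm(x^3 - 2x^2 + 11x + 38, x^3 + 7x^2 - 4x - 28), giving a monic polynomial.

x^5 + 3x^4 - 13x^3 + 121x^2 + 36x - 532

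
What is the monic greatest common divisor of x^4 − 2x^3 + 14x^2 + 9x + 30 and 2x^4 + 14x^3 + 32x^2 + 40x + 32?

x^2 + x + 2

Euclidean algorithm in ℚ[x]:
  x^4 − 2x^3 + 14x^2 + 9x + 30 = (1/2)(2x^4 + 14x^3 + 32x^2 + 40x + 32) + (−9x^3 − 2x^2 − 11x + 14)
  2x^4 + 14x^3 + 32x^2 + 40x + 32 = (−(2/9)x − 122/81)(−9x^3 − 2x^2 − 11x + 14) + ((2150/81)x^2 + (2150/81)x + 4300/81)
  −9x^3 − 2x^2 − 11x + 14 = (−(729/2150)x + 567/2150)((2150/81)x^2 + (2150/81)x + 4300/81) + (0)
Last nonzero remainder: (2150/81)x^2 + (2150/81)x + 4300/81. Dividing through by 2150/81 gives the monic gcd x^2 + x + 2.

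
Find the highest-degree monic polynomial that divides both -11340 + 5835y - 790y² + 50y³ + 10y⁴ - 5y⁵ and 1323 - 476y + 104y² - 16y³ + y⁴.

27 - 2y + y²

Apply the Euclidean algorithm:
  -5y⁵ + 10y⁴ + 50y³ - 790y² + 5835y - 11340 = (-5y - 70)(y⁴ - 16y³ + 104y² - 476y + 1323) + (-550y³ + 4110y² - 20870y + 81270)
  y⁴ - 16y³ + 104y² - 476y + 1323 = (-(1/550)y + 469/30250)(-550y³ + 4110y² - 20870y + 81270) + ((7056/3025)y² - (14112/3025)y + 190512/3025)
  -550y³ + 4110y² - 20870y + 81270 = (-(831875/3528)y + 650375/504)((7056/3025)y² - (14112/3025)y + 190512/3025) + (0)
Last nonzero remainder: (7056/3025)y² - (14112/3025)y + 190512/3025. Dividing through by 7056/3025 gives the monic gcd y² - 2y + 27.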